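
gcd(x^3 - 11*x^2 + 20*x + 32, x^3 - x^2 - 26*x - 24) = x + 1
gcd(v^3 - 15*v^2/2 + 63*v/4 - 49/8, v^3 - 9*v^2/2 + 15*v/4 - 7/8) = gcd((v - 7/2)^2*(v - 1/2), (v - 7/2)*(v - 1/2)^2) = v^2 - 4*v + 7/4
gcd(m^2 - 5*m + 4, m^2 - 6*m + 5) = m - 1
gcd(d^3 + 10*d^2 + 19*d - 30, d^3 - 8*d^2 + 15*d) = 1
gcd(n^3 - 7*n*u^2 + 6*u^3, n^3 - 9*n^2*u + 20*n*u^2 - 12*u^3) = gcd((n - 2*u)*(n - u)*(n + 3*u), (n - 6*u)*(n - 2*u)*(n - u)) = n^2 - 3*n*u + 2*u^2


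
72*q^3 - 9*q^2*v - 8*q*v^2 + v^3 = (-8*q + v)*(-3*q + v)*(3*q + v)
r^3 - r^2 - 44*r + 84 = (r - 6)*(r - 2)*(r + 7)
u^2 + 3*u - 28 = (u - 4)*(u + 7)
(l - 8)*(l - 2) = l^2 - 10*l + 16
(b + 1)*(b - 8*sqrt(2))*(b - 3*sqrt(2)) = b^3 - 11*sqrt(2)*b^2 + b^2 - 11*sqrt(2)*b + 48*b + 48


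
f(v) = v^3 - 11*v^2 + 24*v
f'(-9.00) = 465.00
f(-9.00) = -1836.00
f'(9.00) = 69.00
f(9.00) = 54.00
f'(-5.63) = 242.95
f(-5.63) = -662.24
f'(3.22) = -15.73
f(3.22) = -3.39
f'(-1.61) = 67.20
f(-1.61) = -71.33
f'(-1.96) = 78.64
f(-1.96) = -96.83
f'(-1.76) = 72.01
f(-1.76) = -81.77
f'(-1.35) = 59.17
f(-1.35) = -54.91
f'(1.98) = -7.80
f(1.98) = 12.16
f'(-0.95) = 47.61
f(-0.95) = -33.58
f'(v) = 3*v^2 - 22*v + 24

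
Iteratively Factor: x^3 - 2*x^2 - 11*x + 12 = (x - 4)*(x^2 + 2*x - 3) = (x - 4)*(x + 3)*(x - 1)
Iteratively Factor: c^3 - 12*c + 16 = (c - 2)*(c^2 + 2*c - 8) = (c - 2)^2*(c + 4)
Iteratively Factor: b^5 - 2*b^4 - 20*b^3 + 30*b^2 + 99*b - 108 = (b - 4)*(b^4 + 2*b^3 - 12*b^2 - 18*b + 27) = (b - 4)*(b + 3)*(b^3 - b^2 - 9*b + 9) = (b - 4)*(b - 3)*(b + 3)*(b^2 + 2*b - 3) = (b - 4)*(b - 3)*(b + 3)^2*(b - 1)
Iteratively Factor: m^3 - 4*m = (m)*(m^2 - 4) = m*(m + 2)*(m - 2)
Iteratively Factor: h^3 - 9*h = (h + 3)*(h^2 - 3*h) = h*(h + 3)*(h - 3)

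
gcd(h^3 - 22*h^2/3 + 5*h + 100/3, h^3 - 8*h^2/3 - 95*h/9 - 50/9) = h^2 - 10*h/3 - 25/3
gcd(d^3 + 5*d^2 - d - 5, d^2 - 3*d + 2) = d - 1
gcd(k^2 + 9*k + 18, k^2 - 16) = 1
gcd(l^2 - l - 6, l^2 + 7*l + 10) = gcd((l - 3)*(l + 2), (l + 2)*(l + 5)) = l + 2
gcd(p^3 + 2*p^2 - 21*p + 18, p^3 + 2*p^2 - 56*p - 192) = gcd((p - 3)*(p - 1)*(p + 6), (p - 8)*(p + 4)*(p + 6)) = p + 6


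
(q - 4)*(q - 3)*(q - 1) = q^3 - 8*q^2 + 19*q - 12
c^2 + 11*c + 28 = (c + 4)*(c + 7)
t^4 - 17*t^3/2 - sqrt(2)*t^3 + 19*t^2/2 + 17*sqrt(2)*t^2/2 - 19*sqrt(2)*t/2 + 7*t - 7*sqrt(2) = (t - 7)*(t - 2)*(t + 1/2)*(t - sqrt(2))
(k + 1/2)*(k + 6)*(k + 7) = k^3 + 27*k^2/2 + 97*k/2 + 21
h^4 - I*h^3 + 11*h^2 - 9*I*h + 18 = (h - 3*I)*(h - 2*I)*(h + I)*(h + 3*I)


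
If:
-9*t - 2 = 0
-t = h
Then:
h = 2/9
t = -2/9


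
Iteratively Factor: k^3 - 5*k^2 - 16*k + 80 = (k - 5)*(k^2 - 16) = (k - 5)*(k - 4)*(k + 4)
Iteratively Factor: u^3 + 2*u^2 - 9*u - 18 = (u + 3)*(u^2 - u - 6) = (u - 3)*(u + 3)*(u + 2)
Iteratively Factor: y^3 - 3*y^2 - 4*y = (y + 1)*(y^2 - 4*y) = y*(y + 1)*(y - 4)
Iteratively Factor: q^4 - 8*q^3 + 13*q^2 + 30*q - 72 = (q - 3)*(q^3 - 5*q^2 - 2*q + 24) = (q - 3)^2*(q^2 - 2*q - 8) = (q - 4)*(q - 3)^2*(q + 2)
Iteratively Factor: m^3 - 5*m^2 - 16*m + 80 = (m + 4)*(m^2 - 9*m + 20) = (m - 5)*(m + 4)*(m - 4)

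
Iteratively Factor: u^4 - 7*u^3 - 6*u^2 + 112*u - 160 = (u - 2)*(u^3 - 5*u^2 - 16*u + 80) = (u - 5)*(u - 2)*(u^2 - 16) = (u - 5)*(u - 2)*(u + 4)*(u - 4)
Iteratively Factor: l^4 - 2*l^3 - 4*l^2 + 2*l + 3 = (l + 1)*(l^3 - 3*l^2 - l + 3) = (l - 1)*(l + 1)*(l^2 - 2*l - 3) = (l - 1)*(l + 1)^2*(l - 3)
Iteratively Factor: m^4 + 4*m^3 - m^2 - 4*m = (m)*(m^3 + 4*m^2 - m - 4) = m*(m + 1)*(m^2 + 3*m - 4) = m*(m - 1)*(m + 1)*(m + 4)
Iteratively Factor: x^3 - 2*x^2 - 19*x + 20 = (x - 5)*(x^2 + 3*x - 4) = (x - 5)*(x - 1)*(x + 4)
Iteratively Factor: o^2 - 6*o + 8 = (o - 2)*(o - 4)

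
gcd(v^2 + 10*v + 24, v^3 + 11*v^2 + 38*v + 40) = v + 4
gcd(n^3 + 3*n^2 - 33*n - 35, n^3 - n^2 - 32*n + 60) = n - 5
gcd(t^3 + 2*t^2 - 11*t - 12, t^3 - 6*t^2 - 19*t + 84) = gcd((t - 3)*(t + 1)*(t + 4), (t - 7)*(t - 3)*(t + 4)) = t^2 + t - 12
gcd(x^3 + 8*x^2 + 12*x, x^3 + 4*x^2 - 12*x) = x^2 + 6*x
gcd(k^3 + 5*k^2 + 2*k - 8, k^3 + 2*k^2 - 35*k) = 1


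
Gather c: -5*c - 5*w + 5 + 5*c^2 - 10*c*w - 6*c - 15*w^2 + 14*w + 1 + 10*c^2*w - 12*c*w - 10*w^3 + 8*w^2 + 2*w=c^2*(10*w + 5) + c*(-22*w - 11) - 10*w^3 - 7*w^2 + 11*w + 6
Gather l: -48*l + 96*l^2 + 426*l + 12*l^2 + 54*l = 108*l^2 + 432*l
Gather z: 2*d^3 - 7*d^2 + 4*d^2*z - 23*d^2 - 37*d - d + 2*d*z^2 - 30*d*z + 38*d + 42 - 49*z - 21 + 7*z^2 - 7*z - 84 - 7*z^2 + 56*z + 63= 2*d^3 - 30*d^2 + 2*d*z^2 + z*(4*d^2 - 30*d)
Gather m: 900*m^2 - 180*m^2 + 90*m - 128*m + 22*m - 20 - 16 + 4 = 720*m^2 - 16*m - 32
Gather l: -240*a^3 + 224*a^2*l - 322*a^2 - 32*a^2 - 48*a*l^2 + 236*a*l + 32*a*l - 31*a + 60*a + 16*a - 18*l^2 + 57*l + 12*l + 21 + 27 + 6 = -240*a^3 - 354*a^2 + 45*a + l^2*(-48*a - 18) + l*(224*a^2 + 268*a + 69) + 54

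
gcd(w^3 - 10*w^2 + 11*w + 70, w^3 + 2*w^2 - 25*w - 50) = w^2 - 3*w - 10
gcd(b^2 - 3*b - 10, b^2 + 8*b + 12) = b + 2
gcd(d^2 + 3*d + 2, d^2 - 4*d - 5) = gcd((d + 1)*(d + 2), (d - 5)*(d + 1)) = d + 1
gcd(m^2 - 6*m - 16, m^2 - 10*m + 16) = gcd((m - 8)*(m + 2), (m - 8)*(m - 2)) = m - 8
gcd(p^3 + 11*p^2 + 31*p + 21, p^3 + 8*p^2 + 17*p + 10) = p + 1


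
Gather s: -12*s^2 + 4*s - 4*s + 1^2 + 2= 3 - 12*s^2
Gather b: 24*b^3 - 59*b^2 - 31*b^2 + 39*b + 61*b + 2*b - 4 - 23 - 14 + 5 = 24*b^3 - 90*b^2 + 102*b - 36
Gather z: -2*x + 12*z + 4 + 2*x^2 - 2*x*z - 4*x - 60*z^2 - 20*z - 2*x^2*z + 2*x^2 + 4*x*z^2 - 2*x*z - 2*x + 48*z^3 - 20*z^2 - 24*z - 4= 4*x^2 - 8*x + 48*z^3 + z^2*(4*x - 80) + z*(-2*x^2 - 4*x - 32)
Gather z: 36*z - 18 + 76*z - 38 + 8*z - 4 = 120*z - 60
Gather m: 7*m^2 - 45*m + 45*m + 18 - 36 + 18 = 7*m^2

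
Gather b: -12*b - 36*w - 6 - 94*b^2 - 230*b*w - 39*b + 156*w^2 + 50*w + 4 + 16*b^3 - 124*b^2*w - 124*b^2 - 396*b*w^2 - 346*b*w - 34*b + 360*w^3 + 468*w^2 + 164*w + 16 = 16*b^3 + b^2*(-124*w - 218) + b*(-396*w^2 - 576*w - 85) + 360*w^3 + 624*w^2 + 178*w + 14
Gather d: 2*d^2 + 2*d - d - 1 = 2*d^2 + d - 1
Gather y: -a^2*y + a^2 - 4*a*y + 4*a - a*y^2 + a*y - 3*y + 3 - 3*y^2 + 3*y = a^2 + 4*a + y^2*(-a - 3) + y*(-a^2 - 3*a) + 3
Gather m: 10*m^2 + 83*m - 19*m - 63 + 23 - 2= 10*m^2 + 64*m - 42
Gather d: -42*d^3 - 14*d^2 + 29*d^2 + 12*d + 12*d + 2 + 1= -42*d^3 + 15*d^2 + 24*d + 3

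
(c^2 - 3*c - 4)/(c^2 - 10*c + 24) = (c + 1)/(c - 6)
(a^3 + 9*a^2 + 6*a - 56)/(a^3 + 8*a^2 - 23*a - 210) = (a^2 + 2*a - 8)/(a^2 + a - 30)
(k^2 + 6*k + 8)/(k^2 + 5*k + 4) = (k + 2)/(k + 1)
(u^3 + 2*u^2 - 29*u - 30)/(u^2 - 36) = (u^2 - 4*u - 5)/(u - 6)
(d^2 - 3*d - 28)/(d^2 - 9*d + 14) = (d + 4)/(d - 2)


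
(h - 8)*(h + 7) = h^2 - h - 56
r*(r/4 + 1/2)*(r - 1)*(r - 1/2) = r^4/4 + r^3/8 - 5*r^2/8 + r/4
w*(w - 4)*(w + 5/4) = w^3 - 11*w^2/4 - 5*w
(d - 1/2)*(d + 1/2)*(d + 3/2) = d^3 + 3*d^2/2 - d/4 - 3/8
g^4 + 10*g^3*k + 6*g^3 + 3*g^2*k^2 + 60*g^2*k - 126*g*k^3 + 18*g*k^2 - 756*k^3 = (g + 6)*(g - 3*k)*(g + 6*k)*(g + 7*k)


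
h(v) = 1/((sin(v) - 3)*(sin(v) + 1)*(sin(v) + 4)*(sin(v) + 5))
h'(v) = -cos(v)/((sin(v) - 3)*(sin(v) + 1)*(sin(v) + 4)*(sin(v) + 5)^2) - cos(v)/((sin(v) - 3)*(sin(v) + 1)*(sin(v) + 4)^2*(sin(v) + 5)) - cos(v)/((sin(v) - 3)*(sin(v) + 1)^2*(sin(v) + 4)*(sin(v) + 5)) - cos(v)/((sin(v) - 3)^2*(sin(v) + 1)*(sin(v) + 4)*(sin(v) + 5)) = (2*sin(4*v) + 247*cos(v) + 21*cos(3*v))/(4*(sin(v) - 3)^2*(sin(v) + 1)^2*(sin(v) + 4)^2*(sin(v) + 5)^2)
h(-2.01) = -0.21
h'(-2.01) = -0.98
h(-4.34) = -0.01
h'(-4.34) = -0.00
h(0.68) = -0.01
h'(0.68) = 0.00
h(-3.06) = -0.02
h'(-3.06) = -0.02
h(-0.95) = -0.11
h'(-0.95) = 0.35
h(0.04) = -0.02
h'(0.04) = 0.02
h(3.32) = -0.02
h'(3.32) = -0.03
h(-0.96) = -0.11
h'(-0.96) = 0.36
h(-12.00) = -0.01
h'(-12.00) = 0.01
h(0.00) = -0.02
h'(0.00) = 0.02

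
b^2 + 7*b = b*(b + 7)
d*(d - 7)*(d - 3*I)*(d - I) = d^4 - 7*d^3 - 4*I*d^3 - 3*d^2 + 28*I*d^2 + 21*d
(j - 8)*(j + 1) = j^2 - 7*j - 8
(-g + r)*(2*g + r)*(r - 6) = -2*g^2*r + 12*g^2 + g*r^2 - 6*g*r + r^3 - 6*r^2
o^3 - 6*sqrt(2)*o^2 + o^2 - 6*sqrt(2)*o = o*(o + 1)*(o - 6*sqrt(2))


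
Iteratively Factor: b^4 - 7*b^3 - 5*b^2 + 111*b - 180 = (b - 3)*(b^3 - 4*b^2 - 17*b + 60) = (b - 3)^2*(b^2 - b - 20) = (b - 3)^2*(b + 4)*(b - 5)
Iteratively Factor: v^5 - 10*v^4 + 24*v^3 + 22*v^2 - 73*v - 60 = (v + 1)*(v^4 - 11*v^3 + 35*v^2 - 13*v - 60) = (v + 1)^2*(v^3 - 12*v^2 + 47*v - 60) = (v - 3)*(v + 1)^2*(v^2 - 9*v + 20) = (v - 4)*(v - 3)*(v + 1)^2*(v - 5)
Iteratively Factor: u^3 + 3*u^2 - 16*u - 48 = (u - 4)*(u^2 + 7*u + 12) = (u - 4)*(u + 3)*(u + 4)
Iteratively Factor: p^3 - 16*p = (p)*(p^2 - 16) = p*(p + 4)*(p - 4)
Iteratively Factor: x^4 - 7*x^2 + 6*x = (x - 2)*(x^3 + 2*x^2 - 3*x) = (x - 2)*(x + 3)*(x^2 - x) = (x - 2)*(x - 1)*(x + 3)*(x)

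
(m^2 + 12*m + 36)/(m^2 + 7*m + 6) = (m + 6)/(m + 1)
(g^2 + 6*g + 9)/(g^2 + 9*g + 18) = (g + 3)/(g + 6)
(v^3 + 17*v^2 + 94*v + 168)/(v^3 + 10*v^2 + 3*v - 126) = (v + 4)/(v - 3)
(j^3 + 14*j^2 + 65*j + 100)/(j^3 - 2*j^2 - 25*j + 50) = (j^2 + 9*j + 20)/(j^2 - 7*j + 10)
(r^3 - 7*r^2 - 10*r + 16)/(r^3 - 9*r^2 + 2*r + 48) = (r - 1)/(r - 3)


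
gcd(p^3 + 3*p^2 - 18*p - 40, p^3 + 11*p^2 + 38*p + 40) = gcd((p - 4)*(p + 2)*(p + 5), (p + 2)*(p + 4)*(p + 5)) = p^2 + 7*p + 10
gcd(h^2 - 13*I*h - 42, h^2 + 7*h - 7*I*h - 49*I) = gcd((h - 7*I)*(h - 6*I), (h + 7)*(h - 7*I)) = h - 7*I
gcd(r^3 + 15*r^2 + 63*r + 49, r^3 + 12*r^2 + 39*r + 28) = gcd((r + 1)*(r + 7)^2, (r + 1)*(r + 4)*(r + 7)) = r^2 + 8*r + 7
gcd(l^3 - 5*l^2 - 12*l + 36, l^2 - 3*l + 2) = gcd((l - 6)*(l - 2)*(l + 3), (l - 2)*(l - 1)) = l - 2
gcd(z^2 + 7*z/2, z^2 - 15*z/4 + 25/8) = 1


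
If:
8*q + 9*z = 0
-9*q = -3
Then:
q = 1/3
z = -8/27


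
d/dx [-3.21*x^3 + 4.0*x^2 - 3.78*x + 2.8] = -9.63*x^2 + 8.0*x - 3.78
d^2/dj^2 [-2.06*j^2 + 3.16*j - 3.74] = -4.12000000000000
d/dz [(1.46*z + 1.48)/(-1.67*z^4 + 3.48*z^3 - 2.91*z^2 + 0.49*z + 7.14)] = (7.3146*z^4 - 0.275199999999998*z^3 - 11.2026*z^2 + 8.6136*z + 9.6992)/(2.7889*z^8 - 11.6232*z^7 + 21.8298*z^6 - 21.8902*z^5 - 11.9691*z^4 + 46.8426*z^3 - 41.3147*z^2 + 6.9972*z + 50.9796)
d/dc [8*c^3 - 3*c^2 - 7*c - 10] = 24*c^2 - 6*c - 7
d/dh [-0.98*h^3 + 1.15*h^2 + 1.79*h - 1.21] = -2.94*h^2 + 2.3*h + 1.79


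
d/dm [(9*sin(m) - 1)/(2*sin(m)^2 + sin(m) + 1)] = (-18*sin(m)^2 + 4*sin(m) + 10)*cos(m)/(sin(m) - cos(2*m) + 2)^2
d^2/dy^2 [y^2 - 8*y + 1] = 2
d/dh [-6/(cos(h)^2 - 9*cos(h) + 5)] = 6*(9 - 2*cos(h))*sin(h)/(cos(h)^2 - 9*cos(h) + 5)^2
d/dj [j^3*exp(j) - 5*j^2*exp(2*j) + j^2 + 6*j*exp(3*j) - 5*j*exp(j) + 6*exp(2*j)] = j^3*exp(j) - 10*j^2*exp(2*j) + 3*j^2*exp(j) + 18*j*exp(3*j) - 10*j*exp(2*j) - 5*j*exp(j) + 2*j + 6*exp(3*j) + 12*exp(2*j) - 5*exp(j)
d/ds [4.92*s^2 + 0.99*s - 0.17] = 9.84*s + 0.99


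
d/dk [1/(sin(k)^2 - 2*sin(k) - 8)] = 2*(1 - sin(k))*cos(k)/((sin(k) - 4)^2*(sin(k) + 2)^2)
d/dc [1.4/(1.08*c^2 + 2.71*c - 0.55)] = (-3.024*c - 3.794)/(1.08*c^2 + 2.71*c - 0.55)^2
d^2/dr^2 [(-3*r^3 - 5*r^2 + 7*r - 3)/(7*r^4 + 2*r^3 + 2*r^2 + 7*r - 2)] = 6*(-49*r^9 - 245*r^8 + 658*r^7 + 135*r^6 + 280*r^5 - 699*r^4 + 97*r^3 - 60*r^2 - 38*r - 27)/(343*r^12 + 294*r^11 + 378*r^10 + 1205*r^9 + 402*r^8 + 528*r^7 + 1013*r^6 - 258*r^5 + 186*r^4 + 199*r^3 - 270*r^2 + 84*r - 8)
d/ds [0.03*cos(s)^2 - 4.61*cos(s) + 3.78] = (4.61 - 0.06*cos(s))*sin(s)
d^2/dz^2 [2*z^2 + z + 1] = 4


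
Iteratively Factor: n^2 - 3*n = (n)*(n - 3)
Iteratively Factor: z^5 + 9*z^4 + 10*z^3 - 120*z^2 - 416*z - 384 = (z + 4)*(z^4 + 5*z^3 - 10*z^2 - 80*z - 96) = (z - 4)*(z + 4)*(z^3 + 9*z^2 + 26*z + 24) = (z - 4)*(z + 3)*(z + 4)*(z^2 + 6*z + 8) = (z - 4)*(z + 3)*(z + 4)^2*(z + 2)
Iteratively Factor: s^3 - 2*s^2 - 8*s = (s - 4)*(s^2 + 2*s) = s*(s - 4)*(s + 2)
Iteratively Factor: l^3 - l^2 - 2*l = (l)*(l^2 - l - 2) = l*(l + 1)*(l - 2)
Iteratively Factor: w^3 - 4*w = (w - 2)*(w^2 + 2*w) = (w - 2)*(w + 2)*(w)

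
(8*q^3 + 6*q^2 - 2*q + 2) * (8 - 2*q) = -16*q^4 + 52*q^3 + 52*q^2 - 20*q + 16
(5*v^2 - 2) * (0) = 0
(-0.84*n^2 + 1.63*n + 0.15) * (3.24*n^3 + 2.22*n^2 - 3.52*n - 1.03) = -2.7216*n^5 + 3.4164*n^4 + 7.0614*n^3 - 4.5394*n^2 - 2.2069*n - 0.1545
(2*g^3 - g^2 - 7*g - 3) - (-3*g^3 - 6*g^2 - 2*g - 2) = 5*g^3 + 5*g^2 - 5*g - 1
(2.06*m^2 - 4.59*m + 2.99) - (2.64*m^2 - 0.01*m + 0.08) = -0.58*m^2 - 4.58*m + 2.91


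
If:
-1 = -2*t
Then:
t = 1/2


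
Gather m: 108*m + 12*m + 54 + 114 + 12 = 120*m + 180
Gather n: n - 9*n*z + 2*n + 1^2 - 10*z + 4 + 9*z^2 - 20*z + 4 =n*(3 - 9*z) + 9*z^2 - 30*z + 9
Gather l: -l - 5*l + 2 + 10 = 12 - 6*l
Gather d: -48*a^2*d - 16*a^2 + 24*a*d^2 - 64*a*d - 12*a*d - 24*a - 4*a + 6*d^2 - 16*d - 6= -16*a^2 - 28*a + d^2*(24*a + 6) + d*(-48*a^2 - 76*a - 16) - 6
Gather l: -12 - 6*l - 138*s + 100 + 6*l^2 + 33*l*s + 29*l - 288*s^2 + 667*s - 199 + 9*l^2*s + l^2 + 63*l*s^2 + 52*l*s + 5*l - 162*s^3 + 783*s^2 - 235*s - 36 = l^2*(9*s + 7) + l*(63*s^2 + 85*s + 28) - 162*s^3 + 495*s^2 + 294*s - 147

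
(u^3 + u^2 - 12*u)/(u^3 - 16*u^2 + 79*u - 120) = u*(u + 4)/(u^2 - 13*u + 40)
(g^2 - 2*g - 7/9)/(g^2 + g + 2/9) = (3*g - 7)/(3*g + 2)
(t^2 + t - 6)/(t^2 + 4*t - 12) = (t + 3)/(t + 6)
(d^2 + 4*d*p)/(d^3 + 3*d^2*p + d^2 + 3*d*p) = (d + 4*p)/(d^2 + 3*d*p + d + 3*p)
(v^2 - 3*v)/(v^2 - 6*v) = (v - 3)/(v - 6)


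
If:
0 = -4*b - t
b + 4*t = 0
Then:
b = 0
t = 0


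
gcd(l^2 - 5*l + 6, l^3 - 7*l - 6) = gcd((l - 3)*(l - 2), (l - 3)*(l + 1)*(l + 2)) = l - 3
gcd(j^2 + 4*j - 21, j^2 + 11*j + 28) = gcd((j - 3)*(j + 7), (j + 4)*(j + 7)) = j + 7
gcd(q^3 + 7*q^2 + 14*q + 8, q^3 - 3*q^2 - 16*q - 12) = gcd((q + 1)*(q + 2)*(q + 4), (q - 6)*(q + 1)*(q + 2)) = q^2 + 3*q + 2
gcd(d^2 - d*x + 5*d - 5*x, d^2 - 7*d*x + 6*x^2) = -d + x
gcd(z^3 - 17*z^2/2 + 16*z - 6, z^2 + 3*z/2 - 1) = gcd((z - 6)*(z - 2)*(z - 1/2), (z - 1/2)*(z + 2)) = z - 1/2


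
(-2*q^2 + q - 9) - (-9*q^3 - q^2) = 9*q^3 - q^2 + q - 9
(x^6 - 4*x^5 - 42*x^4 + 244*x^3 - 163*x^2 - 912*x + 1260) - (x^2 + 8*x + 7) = x^6 - 4*x^5 - 42*x^4 + 244*x^3 - 164*x^2 - 920*x + 1253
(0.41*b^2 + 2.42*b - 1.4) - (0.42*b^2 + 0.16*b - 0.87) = -0.01*b^2 + 2.26*b - 0.53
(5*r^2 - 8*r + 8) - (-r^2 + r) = 6*r^2 - 9*r + 8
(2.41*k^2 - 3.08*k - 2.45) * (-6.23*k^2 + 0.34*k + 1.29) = -15.0143*k^4 + 20.0078*k^3 + 17.3252*k^2 - 4.8062*k - 3.1605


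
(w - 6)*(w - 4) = w^2 - 10*w + 24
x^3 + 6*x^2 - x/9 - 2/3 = (x - 1/3)*(x + 1/3)*(x + 6)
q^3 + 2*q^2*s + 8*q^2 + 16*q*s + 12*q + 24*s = (q + 2)*(q + 6)*(q + 2*s)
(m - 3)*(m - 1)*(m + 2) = m^3 - 2*m^2 - 5*m + 6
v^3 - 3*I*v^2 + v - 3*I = (v - 3*I)*(v - I)*(v + I)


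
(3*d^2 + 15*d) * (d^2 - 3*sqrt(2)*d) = 3*d^4 - 9*sqrt(2)*d^3 + 15*d^3 - 45*sqrt(2)*d^2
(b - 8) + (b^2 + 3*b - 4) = b^2 + 4*b - 12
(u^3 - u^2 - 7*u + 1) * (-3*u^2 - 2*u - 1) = -3*u^5 + u^4 + 22*u^3 + 12*u^2 + 5*u - 1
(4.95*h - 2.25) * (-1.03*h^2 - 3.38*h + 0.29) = -5.0985*h^3 - 14.4135*h^2 + 9.0405*h - 0.6525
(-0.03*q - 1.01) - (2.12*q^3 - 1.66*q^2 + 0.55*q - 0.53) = -2.12*q^3 + 1.66*q^2 - 0.58*q - 0.48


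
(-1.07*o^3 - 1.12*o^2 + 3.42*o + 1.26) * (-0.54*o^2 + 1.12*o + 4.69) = 0.5778*o^5 - 0.5936*o^4 - 8.1195*o^3 - 2.1028*o^2 + 17.451*o + 5.9094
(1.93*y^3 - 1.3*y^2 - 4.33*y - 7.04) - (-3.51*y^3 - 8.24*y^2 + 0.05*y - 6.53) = 5.44*y^3 + 6.94*y^2 - 4.38*y - 0.51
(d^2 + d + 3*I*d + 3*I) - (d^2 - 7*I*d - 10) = d + 10*I*d + 10 + 3*I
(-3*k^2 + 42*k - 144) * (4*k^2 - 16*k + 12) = -12*k^4 + 216*k^3 - 1284*k^2 + 2808*k - 1728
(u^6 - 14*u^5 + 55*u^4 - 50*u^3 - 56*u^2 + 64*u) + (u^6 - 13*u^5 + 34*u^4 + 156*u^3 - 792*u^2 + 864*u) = 2*u^6 - 27*u^5 + 89*u^4 + 106*u^3 - 848*u^2 + 928*u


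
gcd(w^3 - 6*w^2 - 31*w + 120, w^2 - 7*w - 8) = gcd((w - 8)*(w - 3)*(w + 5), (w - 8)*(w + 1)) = w - 8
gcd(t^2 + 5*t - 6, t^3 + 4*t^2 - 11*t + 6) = t^2 + 5*t - 6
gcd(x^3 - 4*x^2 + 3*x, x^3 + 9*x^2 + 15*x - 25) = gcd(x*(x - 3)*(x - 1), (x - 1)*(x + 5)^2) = x - 1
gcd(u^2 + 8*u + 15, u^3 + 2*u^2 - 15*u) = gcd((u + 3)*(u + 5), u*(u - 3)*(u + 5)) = u + 5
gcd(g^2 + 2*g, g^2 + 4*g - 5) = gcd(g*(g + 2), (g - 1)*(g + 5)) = 1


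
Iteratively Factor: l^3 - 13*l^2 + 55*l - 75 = (l - 5)*(l^2 - 8*l + 15) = (l - 5)^2*(l - 3)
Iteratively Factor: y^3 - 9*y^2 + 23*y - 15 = (y - 3)*(y^2 - 6*y + 5) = (y - 5)*(y - 3)*(y - 1)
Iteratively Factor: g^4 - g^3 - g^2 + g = (g)*(g^3 - g^2 - g + 1) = g*(g + 1)*(g^2 - 2*g + 1) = g*(g - 1)*(g + 1)*(g - 1)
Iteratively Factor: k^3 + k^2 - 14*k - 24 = (k - 4)*(k^2 + 5*k + 6) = (k - 4)*(k + 2)*(k + 3)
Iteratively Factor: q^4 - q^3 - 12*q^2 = (q - 4)*(q^3 + 3*q^2) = q*(q - 4)*(q^2 + 3*q) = q^2*(q - 4)*(q + 3)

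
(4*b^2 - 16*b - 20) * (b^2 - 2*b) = 4*b^4 - 24*b^3 + 12*b^2 + 40*b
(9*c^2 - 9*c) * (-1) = -9*c^2 + 9*c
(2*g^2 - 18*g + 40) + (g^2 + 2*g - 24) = 3*g^2 - 16*g + 16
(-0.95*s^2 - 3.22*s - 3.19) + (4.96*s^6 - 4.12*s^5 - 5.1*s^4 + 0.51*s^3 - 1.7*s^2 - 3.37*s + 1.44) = 4.96*s^6 - 4.12*s^5 - 5.1*s^4 + 0.51*s^3 - 2.65*s^2 - 6.59*s - 1.75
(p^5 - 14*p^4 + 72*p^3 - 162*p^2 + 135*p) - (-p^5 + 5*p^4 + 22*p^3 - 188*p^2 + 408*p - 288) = 2*p^5 - 19*p^4 + 50*p^3 + 26*p^2 - 273*p + 288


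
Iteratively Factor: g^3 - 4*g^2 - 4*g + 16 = (g - 4)*(g^2 - 4) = (g - 4)*(g + 2)*(g - 2)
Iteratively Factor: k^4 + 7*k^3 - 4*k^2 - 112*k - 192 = (k + 3)*(k^3 + 4*k^2 - 16*k - 64) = (k + 3)*(k + 4)*(k^2 - 16) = (k - 4)*(k + 3)*(k + 4)*(k + 4)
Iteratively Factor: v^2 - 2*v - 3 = (v - 3)*(v + 1)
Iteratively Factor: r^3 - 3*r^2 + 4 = (r + 1)*(r^2 - 4*r + 4) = (r - 2)*(r + 1)*(r - 2)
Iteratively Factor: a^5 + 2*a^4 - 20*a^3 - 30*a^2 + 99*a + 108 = (a + 3)*(a^4 - a^3 - 17*a^2 + 21*a + 36) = (a + 1)*(a + 3)*(a^3 - 2*a^2 - 15*a + 36) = (a + 1)*(a + 3)*(a + 4)*(a^2 - 6*a + 9) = (a - 3)*(a + 1)*(a + 3)*(a + 4)*(a - 3)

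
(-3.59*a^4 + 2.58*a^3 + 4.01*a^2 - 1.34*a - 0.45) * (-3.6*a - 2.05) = 12.924*a^5 - 1.9285*a^4 - 19.725*a^3 - 3.3965*a^2 + 4.367*a + 0.9225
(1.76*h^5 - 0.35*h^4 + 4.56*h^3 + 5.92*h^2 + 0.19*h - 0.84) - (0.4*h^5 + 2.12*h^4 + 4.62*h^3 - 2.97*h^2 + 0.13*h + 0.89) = 1.36*h^5 - 2.47*h^4 - 0.0600000000000005*h^3 + 8.89*h^2 + 0.06*h - 1.73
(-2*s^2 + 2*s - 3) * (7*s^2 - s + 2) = -14*s^4 + 16*s^3 - 27*s^2 + 7*s - 6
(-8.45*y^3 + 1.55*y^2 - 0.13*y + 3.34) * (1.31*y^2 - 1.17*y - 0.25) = -11.0695*y^5 + 11.917*y^4 + 0.1287*y^3 + 4.14*y^2 - 3.8753*y - 0.835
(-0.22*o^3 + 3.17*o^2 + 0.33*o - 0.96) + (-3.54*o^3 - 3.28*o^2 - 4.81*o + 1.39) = -3.76*o^3 - 0.11*o^2 - 4.48*o + 0.43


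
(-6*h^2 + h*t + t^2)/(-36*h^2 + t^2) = (6*h^2 - h*t - t^2)/(36*h^2 - t^2)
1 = 1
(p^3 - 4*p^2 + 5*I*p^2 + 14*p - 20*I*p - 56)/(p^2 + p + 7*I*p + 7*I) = (p^2 - 2*p*(2 + I) + 8*I)/(p + 1)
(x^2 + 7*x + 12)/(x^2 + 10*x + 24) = (x + 3)/(x + 6)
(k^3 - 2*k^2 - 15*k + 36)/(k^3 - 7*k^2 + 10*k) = (k^3 - 2*k^2 - 15*k + 36)/(k*(k^2 - 7*k + 10))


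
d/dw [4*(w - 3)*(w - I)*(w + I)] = 12*w^2 - 24*w + 4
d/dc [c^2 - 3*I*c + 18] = 2*c - 3*I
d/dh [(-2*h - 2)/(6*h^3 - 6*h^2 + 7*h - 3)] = 4*(6*h^3 + 6*h^2 - 6*h + 5)/(36*h^6 - 72*h^5 + 120*h^4 - 120*h^3 + 85*h^2 - 42*h + 9)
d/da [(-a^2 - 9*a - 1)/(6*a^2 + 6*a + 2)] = (12*a^2 + 2*a - 3)/(9*a^4 + 18*a^3 + 15*a^2 + 6*a + 1)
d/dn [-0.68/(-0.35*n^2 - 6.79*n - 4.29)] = (-0.476*n - 4.6172)/(0.35*n^2 + 6.79*n + 4.29)^2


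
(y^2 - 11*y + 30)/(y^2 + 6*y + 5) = (y^2 - 11*y + 30)/(y^2 + 6*y + 5)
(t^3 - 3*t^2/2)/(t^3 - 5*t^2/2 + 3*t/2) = t/(t - 1)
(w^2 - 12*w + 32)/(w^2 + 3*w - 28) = (w - 8)/(w + 7)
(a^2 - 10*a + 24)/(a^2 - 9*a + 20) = (a - 6)/(a - 5)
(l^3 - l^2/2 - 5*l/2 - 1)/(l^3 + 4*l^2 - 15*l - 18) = (l^2 - 3*l/2 - 1)/(l^2 + 3*l - 18)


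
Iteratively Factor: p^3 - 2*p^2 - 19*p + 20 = (p - 1)*(p^2 - p - 20) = (p - 5)*(p - 1)*(p + 4)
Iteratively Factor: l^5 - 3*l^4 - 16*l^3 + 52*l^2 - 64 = (l + 1)*(l^4 - 4*l^3 - 12*l^2 + 64*l - 64) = (l - 2)*(l + 1)*(l^3 - 2*l^2 - 16*l + 32) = (l - 2)*(l + 1)*(l + 4)*(l^2 - 6*l + 8) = (l - 4)*(l - 2)*(l + 1)*(l + 4)*(l - 2)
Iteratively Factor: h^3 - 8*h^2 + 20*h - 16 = (h - 2)*(h^2 - 6*h + 8) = (h - 4)*(h - 2)*(h - 2)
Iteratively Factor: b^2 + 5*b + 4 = (b + 1)*(b + 4)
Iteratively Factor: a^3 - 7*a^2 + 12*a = (a - 3)*(a^2 - 4*a) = a*(a - 3)*(a - 4)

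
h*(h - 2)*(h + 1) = h^3 - h^2 - 2*h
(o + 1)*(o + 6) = o^2 + 7*o + 6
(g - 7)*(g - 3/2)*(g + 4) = g^3 - 9*g^2/2 - 47*g/2 + 42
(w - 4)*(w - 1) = w^2 - 5*w + 4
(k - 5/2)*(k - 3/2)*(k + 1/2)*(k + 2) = k^4 - 3*k^3/2 - 21*k^2/4 + 43*k/8 + 15/4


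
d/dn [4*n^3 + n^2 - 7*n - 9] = 12*n^2 + 2*n - 7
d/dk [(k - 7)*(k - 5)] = 2*k - 12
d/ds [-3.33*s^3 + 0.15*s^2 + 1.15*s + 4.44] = -9.99*s^2 + 0.3*s + 1.15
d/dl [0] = 0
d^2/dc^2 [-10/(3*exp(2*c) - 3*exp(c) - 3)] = 10*(2*(2*exp(c) - 1)^2*exp(c) + (4*exp(c) - 1)*(-exp(2*c) + exp(c) + 1))*exp(c)/(3*(-exp(2*c) + exp(c) + 1)^3)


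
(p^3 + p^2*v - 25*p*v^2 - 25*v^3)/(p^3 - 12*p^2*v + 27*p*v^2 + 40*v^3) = (p + 5*v)/(p - 8*v)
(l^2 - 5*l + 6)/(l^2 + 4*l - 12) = (l - 3)/(l + 6)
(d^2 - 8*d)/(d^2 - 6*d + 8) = d*(d - 8)/(d^2 - 6*d + 8)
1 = 1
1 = 1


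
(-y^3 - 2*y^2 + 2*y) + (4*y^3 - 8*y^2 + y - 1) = 3*y^3 - 10*y^2 + 3*y - 1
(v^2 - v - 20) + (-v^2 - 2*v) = -3*v - 20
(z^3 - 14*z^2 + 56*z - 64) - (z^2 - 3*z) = z^3 - 15*z^2 + 59*z - 64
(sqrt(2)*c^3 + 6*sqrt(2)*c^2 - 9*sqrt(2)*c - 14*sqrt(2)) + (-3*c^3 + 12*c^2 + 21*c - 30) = -3*c^3 + sqrt(2)*c^3 + 6*sqrt(2)*c^2 + 12*c^2 - 9*sqrt(2)*c + 21*c - 30 - 14*sqrt(2)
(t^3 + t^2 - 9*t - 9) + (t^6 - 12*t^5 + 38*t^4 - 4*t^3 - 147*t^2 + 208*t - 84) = t^6 - 12*t^5 + 38*t^4 - 3*t^3 - 146*t^2 + 199*t - 93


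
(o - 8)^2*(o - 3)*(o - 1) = o^4 - 20*o^3 + 131*o^2 - 304*o + 192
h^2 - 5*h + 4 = (h - 4)*(h - 1)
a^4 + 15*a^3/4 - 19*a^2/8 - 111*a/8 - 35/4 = (a - 2)*(a + 1)*(a + 5/4)*(a + 7/2)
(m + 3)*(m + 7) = m^2 + 10*m + 21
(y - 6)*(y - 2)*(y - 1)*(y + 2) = y^4 - 7*y^3 + 2*y^2 + 28*y - 24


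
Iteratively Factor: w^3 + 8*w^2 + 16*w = (w)*(w^2 + 8*w + 16) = w*(w + 4)*(w + 4)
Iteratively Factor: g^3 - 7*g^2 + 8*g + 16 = (g + 1)*(g^2 - 8*g + 16) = (g - 4)*(g + 1)*(g - 4)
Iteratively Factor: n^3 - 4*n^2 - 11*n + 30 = (n - 2)*(n^2 - 2*n - 15) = (n - 2)*(n + 3)*(n - 5)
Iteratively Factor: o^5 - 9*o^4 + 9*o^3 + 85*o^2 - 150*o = (o - 2)*(o^4 - 7*o^3 - 5*o^2 + 75*o) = o*(o - 2)*(o^3 - 7*o^2 - 5*o + 75) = o*(o - 2)*(o + 3)*(o^2 - 10*o + 25) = o*(o - 5)*(o - 2)*(o + 3)*(o - 5)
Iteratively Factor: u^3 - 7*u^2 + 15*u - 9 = (u - 3)*(u^2 - 4*u + 3) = (u - 3)^2*(u - 1)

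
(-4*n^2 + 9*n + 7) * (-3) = 12*n^2 - 27*n - 21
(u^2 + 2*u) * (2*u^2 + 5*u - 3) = 2*u^4 + 9*u^3 + 7*u^2 - 6*u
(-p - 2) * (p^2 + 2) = -p^3 - 2*p^2 - 2*p - 4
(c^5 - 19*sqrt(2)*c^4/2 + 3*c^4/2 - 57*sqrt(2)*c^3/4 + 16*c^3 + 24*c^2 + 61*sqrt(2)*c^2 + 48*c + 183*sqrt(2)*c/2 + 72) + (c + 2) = c^5 - 19*sqrt(2)*c^4/2 + 3*c^4/2 - 57*sqrt(2)*c^3/4 + 16*c^3 + 24*c^2 + 61*sqrt(2)*c^2 + 49*c + 183*sqrt(2)*c/2 + 74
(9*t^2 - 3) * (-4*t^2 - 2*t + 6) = -36*t^4 - 18*t^3 + 66*t^2 + 6*t - 18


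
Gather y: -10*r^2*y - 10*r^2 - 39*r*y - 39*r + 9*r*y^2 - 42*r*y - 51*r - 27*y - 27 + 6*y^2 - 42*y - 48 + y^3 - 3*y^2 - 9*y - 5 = -10*r^2 - 90*r + y^3 + y^2*(9*r + 3) + y*(-10*r^2 - 81*r - 78) - 80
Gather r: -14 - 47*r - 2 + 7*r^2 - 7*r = 7*r^2 - 54*r - 16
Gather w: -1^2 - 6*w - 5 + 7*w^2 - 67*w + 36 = 7*w^2 - 73*w + 30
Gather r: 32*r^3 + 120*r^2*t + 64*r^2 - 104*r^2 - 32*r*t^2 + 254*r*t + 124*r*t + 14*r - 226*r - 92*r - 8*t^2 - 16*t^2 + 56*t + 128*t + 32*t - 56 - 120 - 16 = 32*r^3 + r^2*(120*t - 40) + r*(-32*t^2 + 378*t - 304) - 24*t^2 + 216*t - 192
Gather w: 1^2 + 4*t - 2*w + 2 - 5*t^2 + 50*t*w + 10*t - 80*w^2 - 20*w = -5*t^2 + 14*t - 80*w^2 + w*(50*t - 22) + 3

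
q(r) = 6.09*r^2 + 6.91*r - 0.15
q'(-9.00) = -102.71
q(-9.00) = 430.95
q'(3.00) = 43.45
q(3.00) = 75.39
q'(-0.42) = 1.79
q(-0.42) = -1.98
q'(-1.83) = -15.38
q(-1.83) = 7.60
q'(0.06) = 7.64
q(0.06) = 0.29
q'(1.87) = 29.69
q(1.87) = 34.07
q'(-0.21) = 4.35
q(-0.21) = -1.33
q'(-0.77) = -2.47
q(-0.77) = -1.86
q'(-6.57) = -73.11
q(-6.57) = 217.33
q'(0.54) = 13.49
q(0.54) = 5.36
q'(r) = 12.18*r + 6.91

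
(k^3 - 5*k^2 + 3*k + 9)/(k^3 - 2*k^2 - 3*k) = (k - 3)/k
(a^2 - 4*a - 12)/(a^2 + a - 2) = (a - 6)/(a - 1)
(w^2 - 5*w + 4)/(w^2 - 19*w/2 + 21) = 2*(w^2 - 5*w + 4)/(2*w^2 - 19*w + 42)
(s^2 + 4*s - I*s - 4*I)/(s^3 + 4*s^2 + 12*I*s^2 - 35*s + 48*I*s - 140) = (s - I)/(s^2 + 12*I*s - 35)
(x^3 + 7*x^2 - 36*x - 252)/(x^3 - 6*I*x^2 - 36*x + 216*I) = (x + 7)/(x - 6*I)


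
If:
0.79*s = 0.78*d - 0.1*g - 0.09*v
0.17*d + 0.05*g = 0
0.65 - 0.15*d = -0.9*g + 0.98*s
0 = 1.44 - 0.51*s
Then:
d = -0.66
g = 2.24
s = 2.82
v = -32.99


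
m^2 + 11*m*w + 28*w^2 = (m + 4*w)*(m + 7*w)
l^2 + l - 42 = (l - 6)*(l + 7)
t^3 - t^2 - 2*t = t*(t - 2)*(t + 1)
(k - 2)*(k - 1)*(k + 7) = k^3 + 4*k^2 - 19*k + 14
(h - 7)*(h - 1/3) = h^2 - 22*h/3 + 7/3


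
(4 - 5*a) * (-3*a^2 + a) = 15*a^3 - 17*a^2 + 4*a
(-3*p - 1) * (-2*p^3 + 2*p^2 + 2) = 6*p^4 - 4*p^3 - 2*p^2 - 6*p - 2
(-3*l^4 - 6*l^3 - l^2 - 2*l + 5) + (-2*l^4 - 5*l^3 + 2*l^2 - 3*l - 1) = -5*l^4 - 11*l^3 + l^2 - 5*l + 4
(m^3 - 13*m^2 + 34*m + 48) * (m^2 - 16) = m^5 - 13*m^4 + 18*m^3 + 256*m^2 - 544*m - 768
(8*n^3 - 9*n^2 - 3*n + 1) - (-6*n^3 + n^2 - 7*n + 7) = 14*n^3 - 10*n^2 + 4*n - 6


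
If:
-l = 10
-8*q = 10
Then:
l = -10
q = -5/4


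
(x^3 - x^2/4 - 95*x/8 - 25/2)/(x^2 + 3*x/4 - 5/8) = (2*x^2 - 3*x - 20)/(2*x - 1)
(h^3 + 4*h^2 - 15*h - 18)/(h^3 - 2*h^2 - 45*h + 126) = (h^2 + 7*h + 6)/(h^2 + h - 42)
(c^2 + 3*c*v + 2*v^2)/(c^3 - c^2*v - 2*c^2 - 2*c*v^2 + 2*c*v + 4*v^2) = (-c - 2*v)/(-c^2 + 2*c*v + 2*c - 4*v)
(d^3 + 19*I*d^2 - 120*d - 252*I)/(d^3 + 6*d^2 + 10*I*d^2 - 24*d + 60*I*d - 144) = (d^2 + 13*I*d - 42)/(d^2 + d*(6 + 4*I) + 24*I)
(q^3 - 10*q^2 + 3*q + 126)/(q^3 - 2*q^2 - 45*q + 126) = (q^2 - 4*q - 21)/(q^2 + 4*q - 21)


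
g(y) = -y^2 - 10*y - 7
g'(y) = -2*y - 10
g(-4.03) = 17.06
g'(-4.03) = -1.94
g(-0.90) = 1.19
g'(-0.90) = -8.20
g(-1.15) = 3.18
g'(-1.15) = -7.70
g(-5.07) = 18.00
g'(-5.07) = 0.14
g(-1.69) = 7.04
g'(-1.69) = -6.62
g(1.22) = -20.69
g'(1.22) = -12.44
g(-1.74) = 7.37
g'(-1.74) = -6.52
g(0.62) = -13.58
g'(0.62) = -11.24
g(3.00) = -46.00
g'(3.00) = -16.00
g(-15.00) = -82.00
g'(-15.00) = 20.00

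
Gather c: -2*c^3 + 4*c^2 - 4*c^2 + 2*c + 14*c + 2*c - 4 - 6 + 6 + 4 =-2*c^3 + 18*c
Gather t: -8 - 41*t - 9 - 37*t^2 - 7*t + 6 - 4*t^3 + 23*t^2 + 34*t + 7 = -4*t^3 - 14*t^2 - 14*t - 4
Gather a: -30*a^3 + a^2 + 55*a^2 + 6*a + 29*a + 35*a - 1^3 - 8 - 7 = -30*a^3 + 56*a^2 + 70*a - 16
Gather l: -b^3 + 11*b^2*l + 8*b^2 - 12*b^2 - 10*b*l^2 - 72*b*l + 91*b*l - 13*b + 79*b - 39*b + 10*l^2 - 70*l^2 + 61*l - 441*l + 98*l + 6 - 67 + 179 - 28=-b^3 - 4*b^2 + 27*b + l^2*(-10*b - 60) + l*(11*b^2 + 19*b - 282) + 90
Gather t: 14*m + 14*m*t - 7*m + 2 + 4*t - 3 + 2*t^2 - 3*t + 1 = 7*m + 2*t^2 + t*(14*m + 1)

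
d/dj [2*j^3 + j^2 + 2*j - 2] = 6*j^2 + 2*j + 2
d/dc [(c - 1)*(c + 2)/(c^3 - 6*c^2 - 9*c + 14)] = -1/(c^2 - 14*c + 49)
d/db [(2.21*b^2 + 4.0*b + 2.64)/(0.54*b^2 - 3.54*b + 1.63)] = (-9.9834*b^2 + 4.3534*b + 15.8656)/(0.2916*b^4 - 3.8232*b^3 + 14.292*b^2 - 11.5404*b + 2.6569)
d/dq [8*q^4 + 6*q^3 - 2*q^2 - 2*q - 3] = 32*q^3 + 18*q^2 - 4*q - 2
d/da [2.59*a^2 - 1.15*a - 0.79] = 5.18*a - 1.15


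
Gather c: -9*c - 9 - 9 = -9*c - 18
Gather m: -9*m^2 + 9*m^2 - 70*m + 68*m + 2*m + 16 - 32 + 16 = 0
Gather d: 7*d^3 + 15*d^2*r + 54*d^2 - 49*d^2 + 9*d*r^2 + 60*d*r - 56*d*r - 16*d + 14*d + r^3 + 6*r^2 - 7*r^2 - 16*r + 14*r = 7*d^3 + d^2*(15*r + 5) + d*(9*r^2 + 4*r - 2) + r^3 - r^2 - 2*r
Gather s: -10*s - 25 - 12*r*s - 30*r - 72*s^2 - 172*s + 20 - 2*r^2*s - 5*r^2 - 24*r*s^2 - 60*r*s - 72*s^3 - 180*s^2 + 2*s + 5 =-5*r^2 - 30*r - 72*s^3 + s^2*(-24*r - 252) + s*(-2*r^2 - 72*r - 180)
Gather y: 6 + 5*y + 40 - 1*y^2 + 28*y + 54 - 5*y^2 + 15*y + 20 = -6*y^2 + 48*y + 120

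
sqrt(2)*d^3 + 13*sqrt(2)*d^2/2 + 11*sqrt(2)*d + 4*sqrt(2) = (d + 2)*(d + 4)*(sqrt(2)*d + sqrt(2)/2)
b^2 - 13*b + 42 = (b - 7)*(b - 6)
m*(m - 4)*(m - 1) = m^3 - 5*m^2 + 4*m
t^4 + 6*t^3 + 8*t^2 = t^2*(t + 2)*(t + 4)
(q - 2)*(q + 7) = q^2 + 5*q - 14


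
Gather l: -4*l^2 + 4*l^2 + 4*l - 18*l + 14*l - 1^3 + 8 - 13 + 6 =0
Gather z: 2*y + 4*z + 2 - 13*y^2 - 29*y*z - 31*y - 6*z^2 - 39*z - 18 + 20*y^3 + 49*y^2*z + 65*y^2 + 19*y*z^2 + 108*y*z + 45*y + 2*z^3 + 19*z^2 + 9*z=20*y^3 + 52*y^2 + 16*y + 2*z^3 + z^2*(19*y + 13) + z*(49*y^2 + 79*y - 26) - 16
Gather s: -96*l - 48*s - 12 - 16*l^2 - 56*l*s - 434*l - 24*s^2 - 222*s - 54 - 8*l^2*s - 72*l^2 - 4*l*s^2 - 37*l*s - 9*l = -88*l^2 - 539*l + s^2*(-4*l - 24) + s*(-8*l^2 - 93*l - 270) - 66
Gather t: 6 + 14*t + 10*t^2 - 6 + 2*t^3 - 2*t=2*t^3 + 10*t^2 + 12*t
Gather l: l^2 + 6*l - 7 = l^2 + 6*l - 7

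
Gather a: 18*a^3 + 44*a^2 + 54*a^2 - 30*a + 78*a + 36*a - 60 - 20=18*a^3 + 98*a^2 + 84*a - 80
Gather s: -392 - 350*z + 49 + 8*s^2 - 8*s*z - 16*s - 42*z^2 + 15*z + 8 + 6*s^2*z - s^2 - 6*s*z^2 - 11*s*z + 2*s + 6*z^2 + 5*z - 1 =s^2*(6*z + 7) + s*(-6*z^2 - 19*z - 14) - 36*z^2 - 330*z - 336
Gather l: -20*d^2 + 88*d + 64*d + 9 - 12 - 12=-20*d^2 + 152*d - 15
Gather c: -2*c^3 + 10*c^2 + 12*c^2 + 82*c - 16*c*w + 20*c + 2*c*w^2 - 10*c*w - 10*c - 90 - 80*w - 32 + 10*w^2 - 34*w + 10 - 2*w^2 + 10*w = -2*c^3 + 22*c^2 + c*(2*w^2 - 26*w + 92) + 8*w^2 - 104*w - 112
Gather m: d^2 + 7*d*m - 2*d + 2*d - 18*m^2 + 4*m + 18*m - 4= d^2 - 18*m^2 + m*(7*d + 22) - 4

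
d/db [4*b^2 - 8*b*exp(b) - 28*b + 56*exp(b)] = -8*b*exp(b) + 8*b + 48*exp(b) - 28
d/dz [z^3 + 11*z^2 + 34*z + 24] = 3*z^2 + 22*z + 34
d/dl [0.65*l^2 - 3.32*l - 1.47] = 1.3*l - 3.32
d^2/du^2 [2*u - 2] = 0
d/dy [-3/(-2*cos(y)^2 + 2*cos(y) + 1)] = 6*(-sin(y) + sin(2*y))/(2*cos(y) - cos(2*y))^2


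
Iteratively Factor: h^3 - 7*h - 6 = (h + 1)*(h^2 - h - 6) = (h + 1)*(h + 2)*(h - 3)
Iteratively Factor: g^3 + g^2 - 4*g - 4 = (g + 1)*(g^2 - 4) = (g - 2)*(g + 1)*(g + 2)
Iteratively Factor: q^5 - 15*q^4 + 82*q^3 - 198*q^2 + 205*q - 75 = (q - 1)*(q^4 - 14*q^3 + 68*q^2 - 130*q + 75) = (q - 5)*(q - 1)*(q^3 - 9*q^2 + 23*q - 15) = (q - 5)^2*(q - 1)*(q^2 - 4*q + 3) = (q - 5)^2*(q - 1)^2*(q - 3)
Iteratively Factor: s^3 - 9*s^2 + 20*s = (s - 4)*(s^2 - 5*s) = s*(s - 4)*(s - 5)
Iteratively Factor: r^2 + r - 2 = (r - 1)*(r + 2)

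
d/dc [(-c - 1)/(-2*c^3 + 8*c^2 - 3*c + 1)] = (2*c^3 - 8*c^2 + 3*c - (c + 1)*(6*c^2 - 16*c + 3) - 1)/(2*c^3 - 8*c^2 + 3*c - 1)^2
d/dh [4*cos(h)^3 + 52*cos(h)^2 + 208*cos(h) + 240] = 4*(3*sin(h)^2 - 26*cos(h) - 55)*sin(h)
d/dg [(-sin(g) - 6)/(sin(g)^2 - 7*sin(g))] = (cos(g) + 12/tan(g) - 42*cos(g)/sin(g)^2)/(sin(g) - 7)^2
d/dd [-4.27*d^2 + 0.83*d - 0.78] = 0.83 - 8.54*d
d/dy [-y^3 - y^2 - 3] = y*(-3*y - 2)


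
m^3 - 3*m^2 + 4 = (m - 2)^2*(m + 1)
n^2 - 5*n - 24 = (n - 8)*(n + 3)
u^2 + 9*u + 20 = (u + 4)*(u + 5)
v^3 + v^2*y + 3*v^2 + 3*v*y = v*(v + 3)*(v + y)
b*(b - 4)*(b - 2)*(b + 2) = b^4 - 4*b^3 - 4*b^2 + 16*b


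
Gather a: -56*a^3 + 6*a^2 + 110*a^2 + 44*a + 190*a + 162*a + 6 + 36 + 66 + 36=-56*a^3 + 116*a^2 + 396*a + 144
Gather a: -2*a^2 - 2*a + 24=-2*a^2 - 2*a + 24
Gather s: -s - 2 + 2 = -s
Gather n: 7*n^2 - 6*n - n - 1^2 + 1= 7*n^2 - 7*n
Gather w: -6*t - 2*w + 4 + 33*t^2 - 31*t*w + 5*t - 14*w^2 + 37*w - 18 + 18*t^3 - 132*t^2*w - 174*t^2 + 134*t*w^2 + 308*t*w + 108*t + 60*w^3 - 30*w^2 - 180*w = 18*t^3 - 141*t^2 + 107*t + 60*w^3 + w^2*(134*t - 44) + w*(-132*t^2 + 277*t - 145) - 14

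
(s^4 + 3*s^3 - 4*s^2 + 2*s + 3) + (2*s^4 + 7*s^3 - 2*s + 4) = 3*s^4 + 10*s^3 - 4*s^2 + 7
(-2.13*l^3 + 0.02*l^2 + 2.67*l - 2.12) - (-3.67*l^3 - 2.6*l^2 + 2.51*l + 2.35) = 1.54*l^3 + 2.62*l^2 + 0.16*l - 4.47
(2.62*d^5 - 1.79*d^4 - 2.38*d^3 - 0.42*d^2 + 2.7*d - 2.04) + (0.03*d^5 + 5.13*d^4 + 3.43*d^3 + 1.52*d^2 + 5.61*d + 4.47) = 2.65*d^5 + 3.34*d^4 + 1.05*d^3 + 1.1*d^2 + 8.31*d + 2.43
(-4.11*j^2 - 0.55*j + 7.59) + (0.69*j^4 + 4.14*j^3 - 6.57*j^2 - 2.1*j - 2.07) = 0.69*j^4 + 4.14*j^3 - 10.68*j^2 - 2.65*j + 5.52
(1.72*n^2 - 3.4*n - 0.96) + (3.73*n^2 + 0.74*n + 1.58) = 5.45*n^2 - 2.66*n + 0.62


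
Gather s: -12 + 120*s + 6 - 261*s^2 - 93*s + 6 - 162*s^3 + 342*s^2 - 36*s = -162*s^3 + 81*s^2 - 9*s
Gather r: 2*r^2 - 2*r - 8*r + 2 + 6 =2*r^2 - 10*r + 8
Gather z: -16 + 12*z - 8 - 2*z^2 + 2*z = -2*z^2 + 14*z - 24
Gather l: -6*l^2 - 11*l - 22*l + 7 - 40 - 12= -6*l^2 - 33*l - 45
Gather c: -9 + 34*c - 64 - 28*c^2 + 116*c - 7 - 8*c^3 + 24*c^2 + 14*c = -8*c^3 - 4*c^2 + 164*c - 80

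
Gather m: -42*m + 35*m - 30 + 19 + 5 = -7*m - 6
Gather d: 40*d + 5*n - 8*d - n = 32*d + 4*n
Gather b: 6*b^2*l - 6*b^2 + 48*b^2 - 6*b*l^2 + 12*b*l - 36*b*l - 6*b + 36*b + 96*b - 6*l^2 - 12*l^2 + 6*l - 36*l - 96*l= b^2*(6*l + 42) + b*(-6*l^2 - 24*l + 126) - 18*l^2 - 126*l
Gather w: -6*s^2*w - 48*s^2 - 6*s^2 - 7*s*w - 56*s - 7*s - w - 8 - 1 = -54*s^2 - 63*s + w*(-6*s^2 - 7*s - 1) - 9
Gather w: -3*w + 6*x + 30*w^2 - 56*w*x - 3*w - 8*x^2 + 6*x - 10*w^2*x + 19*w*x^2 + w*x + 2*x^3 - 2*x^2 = w^2*(30 - 10*x) + w*(19*x^2 - 55*x - 6) + 2*x^3 - 10*x^2 + 12*x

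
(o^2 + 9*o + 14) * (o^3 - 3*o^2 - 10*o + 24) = o^5 + 6*o^4 - 23*o^3 - 108*o^2 + 76*o + 336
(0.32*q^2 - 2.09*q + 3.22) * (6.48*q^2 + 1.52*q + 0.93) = 2.0736*q^4 - 13.0568*q^3 + 17.9864*q^2 + 2.9507*q + 2.9946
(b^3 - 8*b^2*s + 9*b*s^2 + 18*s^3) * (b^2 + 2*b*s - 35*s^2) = b^5 - 6*b^4*s - 42*b^3*s^2 + 316*b^2*s^3 - 279*b*s^4 - 630*s^5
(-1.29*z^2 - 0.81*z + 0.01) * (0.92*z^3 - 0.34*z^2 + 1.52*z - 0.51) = -1.1868*z^5 - 0.3066*z^4 - 1.6762*z^3 - 0.5767*z^2 + 0.4283*z - 0.0051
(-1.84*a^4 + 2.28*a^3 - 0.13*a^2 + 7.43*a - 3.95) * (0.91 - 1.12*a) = 2.0608*a^5 - 4.228*a^4 + 2.2204*a^3 - 8.4399*a^2 + 11.1853*a - 3.5945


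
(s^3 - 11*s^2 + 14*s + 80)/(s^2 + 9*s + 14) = (s^2 - 13*s + 40)/(s + 7)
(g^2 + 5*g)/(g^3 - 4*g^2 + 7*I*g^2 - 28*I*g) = (g + 5)/(g^2 + g*(-4 + 7*I) - 28*I)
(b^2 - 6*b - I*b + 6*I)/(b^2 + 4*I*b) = (b^2 - 6*b - I*b + 6*I)/(b*(b + 4*I))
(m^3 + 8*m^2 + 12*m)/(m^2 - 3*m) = (m^2 + 8*m + 12)/(m - 3)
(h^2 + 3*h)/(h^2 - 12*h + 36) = h*(h + 3)/(h^2 - 12*h + 36)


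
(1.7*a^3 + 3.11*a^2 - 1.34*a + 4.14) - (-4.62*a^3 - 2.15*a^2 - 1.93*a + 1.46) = 6.32*a^3 + 5.26*a^2 + 0.59*a + 2.68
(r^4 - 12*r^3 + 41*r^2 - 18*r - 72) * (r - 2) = r^5 - 14*r^4 + 65*r^3 - 100*r^2 - 36*r + 144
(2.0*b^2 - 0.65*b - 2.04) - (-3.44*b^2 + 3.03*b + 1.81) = 5.44*b^2 - 3.68*b - 3.85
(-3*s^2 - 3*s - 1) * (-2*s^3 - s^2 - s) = 6*s^5 + 9*s^4 + 8*s^3 + 4*s^2 + s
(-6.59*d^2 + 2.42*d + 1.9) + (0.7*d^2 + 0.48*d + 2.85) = -5.89*d^2 + 2.9*d + 4.75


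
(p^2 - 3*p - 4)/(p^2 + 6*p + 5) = (p - 4)/(p + 5)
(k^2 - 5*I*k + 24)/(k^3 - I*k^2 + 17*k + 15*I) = (k - 8*I)/(k^2 - 4*I*k + 5)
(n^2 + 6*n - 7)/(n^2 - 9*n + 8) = (n + 7)/(n - 8)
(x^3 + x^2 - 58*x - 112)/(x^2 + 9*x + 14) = x - 8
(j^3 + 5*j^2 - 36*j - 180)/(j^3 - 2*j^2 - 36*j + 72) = (j + 5)/(j - 2)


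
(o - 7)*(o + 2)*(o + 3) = o^3 - 2*o^2 - 29*o - 42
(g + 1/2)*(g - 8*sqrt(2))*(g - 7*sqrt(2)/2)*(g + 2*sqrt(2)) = g^4 - 19*sqrt(2)*g^3/2 + g^3/2 - 19*sqrt(2)*g^2/4 + 10*g^2 + 5*g + 112*sqrt(2)*g + 56*sqrt(2)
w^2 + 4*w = w*(w + 4)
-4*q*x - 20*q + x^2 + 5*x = (-4*q + x)*(x + 5)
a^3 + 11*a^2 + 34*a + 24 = (a + 1)*(a + 4)*(a + 6)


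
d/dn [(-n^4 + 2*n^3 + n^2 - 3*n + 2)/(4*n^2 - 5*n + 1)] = (-8*n^5 + 23*n^4 - 24*n^3 + 13*n^2 - 14*n + 7)/(16*n^4 - 40*n^3 + 33*n^2 - 10*n + 1)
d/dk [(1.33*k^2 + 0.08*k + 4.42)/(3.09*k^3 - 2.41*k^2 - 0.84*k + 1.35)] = (-4.1097*k^4 - 0.4944*k^3 - 41.8978*k^2 + 24.8954*k + 3.8208)/(9.5481*k^6 - 14.8938*k^5 + 0.616900000000001*k^4 + 12.3918*k^3 - 5.8014*k^2 - 2.268*k + 1.8225)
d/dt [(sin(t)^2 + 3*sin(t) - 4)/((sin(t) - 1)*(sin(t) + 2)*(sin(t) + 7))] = (-8*sin(t) + cos(t)^2 - 23)*cos(t)/((sin(t) + 2)^2*(sin(t) + 7)^2)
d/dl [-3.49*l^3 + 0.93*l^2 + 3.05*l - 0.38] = -10.47*l^2 + 1.86*l + 3.05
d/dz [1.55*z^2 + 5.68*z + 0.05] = 3.1*z + 5.68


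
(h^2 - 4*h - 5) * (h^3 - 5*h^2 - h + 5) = h^5 - 9*h^4 + 14*h^3 + 34*h^2 - 15*h - 25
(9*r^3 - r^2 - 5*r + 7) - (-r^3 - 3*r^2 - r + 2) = 10*r^3 + 2*r^2 - 4*r + 5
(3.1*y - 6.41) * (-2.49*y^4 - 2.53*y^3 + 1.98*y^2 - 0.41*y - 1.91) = -7.719*y^5 + 8.1179*y^4 + 22.3553*y^3 - 13.9628*y^2 - 3.2929*y + 12.2431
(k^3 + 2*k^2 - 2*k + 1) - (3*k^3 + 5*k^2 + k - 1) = -2*k^3 - 3*k^2 - 3*k + 2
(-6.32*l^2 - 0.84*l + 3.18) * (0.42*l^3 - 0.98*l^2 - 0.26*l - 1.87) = -2.6544*l^5 + 5.8408*l^4 + 3.802*l^3 + 8.9204*l^2 + 0.744*l - 5.9466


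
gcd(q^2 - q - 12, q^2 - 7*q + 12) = q - 4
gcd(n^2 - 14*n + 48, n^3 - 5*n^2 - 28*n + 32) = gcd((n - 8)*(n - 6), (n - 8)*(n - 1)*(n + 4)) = n - 8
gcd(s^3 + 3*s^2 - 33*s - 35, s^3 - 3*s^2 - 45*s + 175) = s^2 + 2*s - 35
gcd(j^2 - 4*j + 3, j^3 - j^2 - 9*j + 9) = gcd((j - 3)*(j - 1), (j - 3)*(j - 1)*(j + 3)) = j^2 - 4*j + 3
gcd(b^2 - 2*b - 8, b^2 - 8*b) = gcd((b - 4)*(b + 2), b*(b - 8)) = 1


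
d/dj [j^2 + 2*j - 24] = 2*j + 2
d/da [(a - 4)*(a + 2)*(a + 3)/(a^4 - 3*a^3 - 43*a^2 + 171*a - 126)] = (-a^6 - 2*a^5 + 2*a^4 + 354*a^3 - 1025*a^2 - 2316*a + 5868)/(a^8 - 6*a^7 - 77*a^6 + 600*a^5 + 571*a^4 - 13950*a^3 + 40077*a^2 - 43092*a + 15876)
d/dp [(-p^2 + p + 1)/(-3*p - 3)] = p*(p + 2)/(3*(p^2 + 2*p + 1))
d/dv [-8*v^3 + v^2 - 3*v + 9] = -24*v^2 + 2*v - 3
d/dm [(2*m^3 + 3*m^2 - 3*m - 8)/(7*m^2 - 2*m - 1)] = (14*m^4 - 8*m^3 + 9*m^2 + 106*m - 13)/(49*m^4 - 28*m^3 - 10*m^2 + 4*m + 1)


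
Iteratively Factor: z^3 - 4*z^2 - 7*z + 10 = (z + 2)*(z^2 - 6*z + 5) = (z - 5)*(z + 2)*(z - 1)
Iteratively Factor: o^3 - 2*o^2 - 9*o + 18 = (o - 2)*(o^2 - 9) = (o - 2)*(o + 3)*(o - 3)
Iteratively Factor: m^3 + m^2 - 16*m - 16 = (m + 1)*(m^2 - 16) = (m - 4)*(m + 1)*(m + 4)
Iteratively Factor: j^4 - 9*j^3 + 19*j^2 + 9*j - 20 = (j - 4)*(j^3 - 5*j^2 - j + 5) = (j - 4)*(j - 1)*(j^2 - 4*j - 5) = (j - 5)*(j - 4)*(j - 1)*(j + 1)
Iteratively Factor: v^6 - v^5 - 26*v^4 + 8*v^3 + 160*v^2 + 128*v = (v + 4)*(v^5 - 5*v^4 - 6*v^3 + 32*v^2 + 32*v) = (v + 1)*(v + 4)*(v^4 - 6*v^3 + 32*v) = (v - 4)*(v + 1)*(v + 4)*(v^3 - 2*v^2 - 8*v) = v*(v - 4)*(v + 1)*(v + 4)*(v^2 - 2*v - 8) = v*(v - 4)^2*(v + 1)*(v + 4)*(v + 2)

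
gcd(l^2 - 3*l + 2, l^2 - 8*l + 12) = l - 2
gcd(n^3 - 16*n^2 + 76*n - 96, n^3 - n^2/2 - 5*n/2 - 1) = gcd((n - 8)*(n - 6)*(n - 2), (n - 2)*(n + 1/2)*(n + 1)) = n - 2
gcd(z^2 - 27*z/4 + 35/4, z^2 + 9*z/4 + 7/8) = 1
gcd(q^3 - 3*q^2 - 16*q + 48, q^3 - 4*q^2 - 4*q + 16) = q - 4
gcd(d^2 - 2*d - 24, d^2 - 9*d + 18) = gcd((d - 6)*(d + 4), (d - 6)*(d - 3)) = d - 6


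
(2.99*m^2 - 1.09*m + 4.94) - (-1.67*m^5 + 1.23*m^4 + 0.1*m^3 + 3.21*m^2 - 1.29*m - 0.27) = 1.67*m^5 - 1.23*m^4 - 0.1*m^3 - 0.22*m^2 + 0.2*m + 5.21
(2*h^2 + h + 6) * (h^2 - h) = 2*h^4 - h^3 + 5*h^2 - 6*h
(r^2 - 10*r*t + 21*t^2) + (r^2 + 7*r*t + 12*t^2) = 2*r^2 - 3*r*t + 33*t^2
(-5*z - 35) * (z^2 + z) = -5*z^3 - 40*z^2 - 35*z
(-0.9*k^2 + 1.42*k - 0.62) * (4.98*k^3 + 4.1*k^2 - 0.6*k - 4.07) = -4.482*k^5 + 3.3816*k^4 + 3.2744*k^3 + 0.269000000000001*k^2 - 5.4074*k + 2.5234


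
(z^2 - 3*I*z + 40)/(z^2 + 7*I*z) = (z^2 - 3*I*z + 40)/(z*(z + 7*I))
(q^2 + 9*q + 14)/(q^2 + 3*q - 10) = (q^2 + 9*q + 14)/(q^2 + 3*q - 10)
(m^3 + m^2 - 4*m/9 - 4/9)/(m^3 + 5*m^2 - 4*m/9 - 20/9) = (m + 1)/(m + 5)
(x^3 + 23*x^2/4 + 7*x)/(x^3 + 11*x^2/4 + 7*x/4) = (x + 4)/(x + 1)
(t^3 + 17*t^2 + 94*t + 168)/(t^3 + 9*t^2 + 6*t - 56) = (t + 6)/(t - 2)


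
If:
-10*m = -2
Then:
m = 1/5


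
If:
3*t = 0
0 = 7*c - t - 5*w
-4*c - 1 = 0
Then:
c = -1/4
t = 0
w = -7/20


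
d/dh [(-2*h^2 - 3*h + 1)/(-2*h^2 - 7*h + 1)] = 4*(2*h^2 + 1)/(4*h^4 + 28*h^3 + 45*h^2 - 14*h + 1)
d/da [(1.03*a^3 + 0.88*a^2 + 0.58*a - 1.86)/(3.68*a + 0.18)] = (7.5808*a^3 + 3.7946*a^2 + 0.3168*a + 6.9492)/(13.5424*a^2 + 1.3248*a + 0.0324)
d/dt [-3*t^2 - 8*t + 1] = -6*t - 8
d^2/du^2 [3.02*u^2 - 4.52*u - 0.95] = 6.04000000000000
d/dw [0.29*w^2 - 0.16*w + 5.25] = 0.58*w - 0.16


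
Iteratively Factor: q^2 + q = (q + 1)*(q)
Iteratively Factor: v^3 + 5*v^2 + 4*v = (v + 1)*(v^2 + 4*v) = (v + 1)*(v + 4)*(v)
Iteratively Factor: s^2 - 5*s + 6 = (s - 2)*(s - 3)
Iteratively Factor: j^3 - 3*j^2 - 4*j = (j)*(j^2 - 3*j - 4) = j*(j + 1)*(j - 4)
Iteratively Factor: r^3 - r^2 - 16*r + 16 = (r + 4)*(r^2 - 5*r + 4) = (r - 4)*(r + 4)*(r - 1)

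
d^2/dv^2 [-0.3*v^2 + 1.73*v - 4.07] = -0.600000000000000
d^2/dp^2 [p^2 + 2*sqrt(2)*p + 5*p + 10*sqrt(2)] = 2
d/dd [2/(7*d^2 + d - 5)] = 2*(-14*d - 1)/(7*d^2 + d - 5)^2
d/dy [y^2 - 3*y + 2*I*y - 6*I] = 2*y - 3 + 2*I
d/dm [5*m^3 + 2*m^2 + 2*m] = 15*m^2 + 4*m + 2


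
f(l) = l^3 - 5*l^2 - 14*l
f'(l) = 3*l^2 - 10*l - 14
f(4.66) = -72.62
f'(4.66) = 4.55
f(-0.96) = 7.95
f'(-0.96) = -1.64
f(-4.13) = -97.91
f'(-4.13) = 78.47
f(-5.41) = -228.94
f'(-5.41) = 127.90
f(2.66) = -53.80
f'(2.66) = -19.37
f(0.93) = -16.54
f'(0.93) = -20.71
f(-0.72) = 7.11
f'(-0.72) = -5.24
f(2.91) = -58.44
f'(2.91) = -17.70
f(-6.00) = -312.00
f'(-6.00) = 154.00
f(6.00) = -48.00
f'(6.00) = 34.00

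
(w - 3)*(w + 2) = w^2 - w - 6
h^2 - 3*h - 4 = (h - 4)*(h + 1)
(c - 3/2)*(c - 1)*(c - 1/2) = c^3 - 3*c^2 + 11*c/4 - 3/4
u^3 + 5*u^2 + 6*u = u*(u + 2)*(u + 3)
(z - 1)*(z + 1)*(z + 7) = z^3 + 7*z^2 - z - 7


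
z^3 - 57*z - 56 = (z - 8)*(z + 1)*(z + 7)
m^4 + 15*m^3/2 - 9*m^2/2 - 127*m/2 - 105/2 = (m - 3)*(m + 1)*(m + 5/2)*(m + 7)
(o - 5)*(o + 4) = o^2 - o - 20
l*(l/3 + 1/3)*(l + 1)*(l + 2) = l^4/3 + 4*l^3/3 + 5*l^2/3 + 2*l/3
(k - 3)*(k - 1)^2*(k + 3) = k^4 - 2*k^3 - 8*k^2 + 18*k - 9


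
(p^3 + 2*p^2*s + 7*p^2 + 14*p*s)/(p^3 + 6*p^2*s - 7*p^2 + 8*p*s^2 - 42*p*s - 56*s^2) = p*(p + 7)/(p^2 + 4*p*s - 7*p - 28*s)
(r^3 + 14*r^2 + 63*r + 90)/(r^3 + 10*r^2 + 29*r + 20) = (r^2 + 9*r + 18)/(r^2 + 5*r + 4)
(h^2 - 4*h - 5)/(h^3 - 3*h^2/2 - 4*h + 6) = 2*(h^2 - 4*h - 5)/(2*h^3 - 3*h^2 - 8*h + 12)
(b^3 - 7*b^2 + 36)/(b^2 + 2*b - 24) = (b^3 - 7*b^2 + 36)/(b^2 + 2*b - 24)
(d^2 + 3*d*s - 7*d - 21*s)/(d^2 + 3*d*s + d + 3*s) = (d - 7)/(d + 1)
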